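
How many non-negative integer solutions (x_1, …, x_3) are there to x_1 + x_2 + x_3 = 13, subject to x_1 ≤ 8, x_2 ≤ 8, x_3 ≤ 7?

54

By stars and bars, unrestricted non-negative solutions to x_1+…+x_3 = 13 number C(13+2,2) = 105.
Subtract solutions that violate a single cap (substitute x_i' = x_i − (cap_i+1)): x_1 ≥ 9 gives C(6,2) = 15; x_2 ≥ 9 gives C(6,2) = 15; x_3 ≥ 8 gives C(7,2) = 21. Together 51.
No two caps can be exceeded simultaneously, so the pair terms are all 0.
By inclusion–exclusion the count is 105 − 51 + 0 = 54.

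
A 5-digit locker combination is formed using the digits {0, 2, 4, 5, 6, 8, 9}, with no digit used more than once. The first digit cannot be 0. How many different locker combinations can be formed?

2160

The first digit has 7−1 = 6 choices (anything except 0).
The remaining 4 digits are filled from the other 6 symbols without repetition: 6 × 5 × 4 × 3 = 360.
Total: 6 × 360 = 2160.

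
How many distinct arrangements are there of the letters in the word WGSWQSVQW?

The 9 letters of WGSWQSVQW have repeats: Q appearing twice, S appearing twice, and W appearing 3 times.
So there are 9! / (3!·2!·2!) = 15120 distinguishable arrangements.

15120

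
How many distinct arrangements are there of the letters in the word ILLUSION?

10080

ILLUSION has 8 letters with I appearing twice and L appearing twice.
The number of distinct arrangements is 8!/(2!·2!) = 40320/4 = 10080.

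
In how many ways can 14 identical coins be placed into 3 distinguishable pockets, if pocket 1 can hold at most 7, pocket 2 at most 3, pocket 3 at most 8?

14

Ignoring the caps, the number of non-negative solutions to x_1+…+x_3 = 14 is C(16,2) = 120.
Subtract solutions that violate a single cap (substitute x_i' = x_i − (cap_i+1)): x_1 ≥ 8 gives C(8,2) = 28; x_2 ≥ 4 gives C(12,2) = 66; x_3 ≥ 9 gives C(7,2) = 21. Together 115.
Add back pairs where two caps are both exceeded: 6 + 0 + 3 = 9.
By inclusion–exclusion the count is 120 − 115 + 9 = 14.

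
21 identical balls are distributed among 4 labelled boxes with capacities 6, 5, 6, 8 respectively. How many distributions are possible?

Without the upper bounds there are C(24,3) = 2024 ways to split 21 among 4 boxes.
Subtract solutions that violate a single cap (substitute x_i' = x_i − (cap_i+1)): x_1 ≥ 7 gives C(17,3) = 680; x_2 ≥ 6 gives C(18,3) = 816; x_3 ≥ 7 gives C(17,3) = 680; x_4 ≥ 9 gives C(15,3) = 455. Together 2631.
Add back pairs where two caps are both exceeded: 165 + 120 + 56 + 165 + 84 + 56 = 646.
Subtract triples: 4 + 0 + 0 + 0 = 4.
By inclusion–exclusion the count is 2024 − 2631 + 646 − 4 = 35.

35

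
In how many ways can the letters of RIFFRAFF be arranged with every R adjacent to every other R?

Treat the 2 copies of R as a single block. The multiset to arrange is then {RR, A, F, F, F, F, I}, 7 items in all.
That gives (7)!/(4!) = 210 arrangements.

210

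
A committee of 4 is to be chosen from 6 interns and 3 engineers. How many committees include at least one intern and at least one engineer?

Total 4-person selections from all 9: C(9,4) = 126.
Selections missing a whole group: no interns → C(3,4) = 0; no engineers → C(6,4) = 15.
Both groups omitted at once is impossible, so 126 − 15 = 111.

111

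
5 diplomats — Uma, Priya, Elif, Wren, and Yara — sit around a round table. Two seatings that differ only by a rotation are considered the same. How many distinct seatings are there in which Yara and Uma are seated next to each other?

12

Treat {Yara, Uma} as one unit (2 internal orders) and seat the resulting 4 units around the table: (3)! circular arrangements.
So 2 × (3)! = 2 × 6 = 12.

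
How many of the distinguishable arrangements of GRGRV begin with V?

With the first slot taken by V, it remains to arrange the other 4 letters (GRGR).
Those 4 letters have G appearing twice and R appearing twice, giving (4)!/(2!·2!) = 6.

6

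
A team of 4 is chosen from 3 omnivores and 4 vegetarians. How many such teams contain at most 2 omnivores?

31

Split by how many omnivores are chosen (0 through 2).
Sum: C(3,0)·C(4,4) + C(3,1)·C(4,3) + C(3,2)·C(4,2) = 1 + 12 + 18 = 31.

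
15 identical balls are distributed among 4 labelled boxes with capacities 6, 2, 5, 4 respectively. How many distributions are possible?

By stars and bars, unrestricted non-negative solutions to x_1+…+x_4 = 15 number C(15+3,3) = 816.
Subtract solutions that violate a single cap (substitute x_i' = x_i − (cap_i+1)): x_1 ≥ 7 gives C(11,3) = 165; x_2 ≥ 3 gives C(15,3) = 455; x_3 ≥ 6 gives C(12,3) = 220; x_4 ≥ 5 gives C(13,3) = 286. Together 1126.
Add back pairs where two caps are both exceeded: 56 + 10 + 20 + 84 + 120 + 35 = 325.
Subtract triples: 0 + 1 + 0 + 4 = 5.
By inclusion–exclusion the count is 816 − 1126 + 325 − 5 = 10.

10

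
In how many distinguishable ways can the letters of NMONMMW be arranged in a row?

Letter multiplicities in NMONMMW: M×3, N×2, O×1, W×1.
The number of distinct arrangements is 7!/(3!·2!) = 5040/12 = 420.

420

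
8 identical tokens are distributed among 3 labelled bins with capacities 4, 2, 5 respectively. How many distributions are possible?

9

By stars and bars, unrestricted non-negative solutions to x_1+…+x_3 = 8 number C(8+2,2) = 45.
Subtract solutions that violate a single cap (substitute x_i' = x_i − (cap_i+1)): x_1 ≥ 5 gives C(5,2) = 10; x_2 ≥ 3 gives C(7,2) = 21; x_3 ≥ 6 gives C(4,2) = 6. Together 37.
Add back pairs where two caps are both exceeded: 1 + 0 + 0 = 1.
By inclusion–exclusion the count is 45 − 37 + 1 = 9.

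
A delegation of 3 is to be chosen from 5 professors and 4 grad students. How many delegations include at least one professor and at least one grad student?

70

Total 3-person selections from all 9: C(9,3) = 84.
Subtract selections that omit an entire group: no professors → C(4,3) = 4; no grad students → C(5,3) = 10.
Both groups omitted at once is impossible, so 84 − 14 = 70.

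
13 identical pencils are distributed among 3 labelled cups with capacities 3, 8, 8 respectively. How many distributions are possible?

Without the upper bounds there are C(15,2) = 105 ways to split 13 among 3 cups.
Subtract solutions that violate a single cap (substitute x_i' = x_i − (cap_i+1)): x_1 ≥ 4 gives C(11,2) = 55; x_2 ≥ 9 gives C(6,2) = 15; x_3 ≥ 9 gives C(6,2) = 15. Together 85.
Add back pairs where two caps are both exceeded: 1 + 1 + 0 = 2.
By inclusion–exclusion the count is 105 − 85 + 2 = 22.

22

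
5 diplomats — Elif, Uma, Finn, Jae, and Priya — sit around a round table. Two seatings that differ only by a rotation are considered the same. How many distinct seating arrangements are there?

24

Seat Elif anywhere (absorbing the rotational symmetry), then permute the other 4: (4)! = 24.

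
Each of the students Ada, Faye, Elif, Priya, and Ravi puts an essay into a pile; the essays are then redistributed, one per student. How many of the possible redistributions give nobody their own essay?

Let Aᵢ be the assignments in which student i gets their own essay. We want the size of the complement of A₁∪…∪A_5.
By inclusion–exclusion this is Σ_{j=0}^{5} (−1)^j C(5,j)·(5−j)!.
Computing: 120 − 120 + 60 − 20 + 5 − 1 = 44.

44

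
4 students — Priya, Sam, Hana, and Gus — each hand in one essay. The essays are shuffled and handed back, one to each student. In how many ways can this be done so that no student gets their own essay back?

9

This is the derangement count D_4: permutations of 4 items with no fixed point.
By inclusion–exclusion this is Σ_{j=0}^{4} (−1)^j C(4,j)·(4−j)!.
Computing: 24 − 24 + 12 − 4 + 1 = 9.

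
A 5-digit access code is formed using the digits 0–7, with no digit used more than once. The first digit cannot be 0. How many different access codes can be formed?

5880

The first digit has 8−1 = 7 choices (anything except 0).
The remaining 4 digits are filled from the other 7 symbols without repetition: 7 × 6 × 5 × 4 = 840.
Total: 7 × 840 = 5880.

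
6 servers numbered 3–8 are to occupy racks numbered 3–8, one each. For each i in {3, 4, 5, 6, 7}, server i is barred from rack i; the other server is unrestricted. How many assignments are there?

Let Aᵢ (for 3 ≤ i ≤ 7) be the placements that put server i in its forbidden rack. Any j of these fix j positions, leaving (6−j)! ways to fill the rest, and there are C(5,j) ways to pick which j.
By inclusion–exclusion, the number of valid placements is Σ_{j=0}^{5} (−1)^j C(5,j)·(6−j)!.
Computing: 720 − 600 + 240 − 60 + 10 − 1 = 309.

309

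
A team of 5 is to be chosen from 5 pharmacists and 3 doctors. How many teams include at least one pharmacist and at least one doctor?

With no constraint there are C(8,5) = 56 possible selections.
Subtract selections that omit an entire group: no pharmacists → C(3,5) = 0; no doctors → C(5,5) = 1.
Both groups omitted at once is impossible, so 56 − 1 = 55.

55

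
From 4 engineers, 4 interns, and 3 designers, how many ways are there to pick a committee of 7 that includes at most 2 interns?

155

Split by how many interns are chosen (0 through 2).
Sum: C(4,0)·C(7,7) + C(4,1)·C(7,6) + C(4,2)·C(7,5) = 1 + 28 + 126 = 155.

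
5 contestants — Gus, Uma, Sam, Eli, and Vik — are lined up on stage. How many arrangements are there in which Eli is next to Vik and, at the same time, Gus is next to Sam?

Treat {Eli,Vik} as one block (2 orders) and {Gus,Sam} as another (2 orders).
That leaves 3 units to arrange: 2 × 2 × 3! = 4 × 6 = 24.

24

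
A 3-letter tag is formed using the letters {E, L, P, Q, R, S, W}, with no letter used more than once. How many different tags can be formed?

210

This is a permutation of 3 out of 7: P(7,3) = 7!/4!.
That product is 7 × 6 × 5 = 210.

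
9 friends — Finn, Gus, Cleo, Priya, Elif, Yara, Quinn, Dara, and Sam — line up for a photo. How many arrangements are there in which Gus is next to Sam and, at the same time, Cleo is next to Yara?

20160

Treat {Gus,Sam} as one block (2 orders) and {Cleo,Yara} as another (2 orders).
That leaves 7 units to arrange: 2 × 2 × 7! = 4 × 5040 = 20160.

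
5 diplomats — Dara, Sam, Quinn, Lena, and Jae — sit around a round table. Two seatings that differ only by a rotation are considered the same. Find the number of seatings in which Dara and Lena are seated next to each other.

12

Glue Dara and Lena into a block (2 internal orders). Seating 4 units around a circle gives (3)! arrangements.
So 2 × (3)! = 2 × 6 = 12.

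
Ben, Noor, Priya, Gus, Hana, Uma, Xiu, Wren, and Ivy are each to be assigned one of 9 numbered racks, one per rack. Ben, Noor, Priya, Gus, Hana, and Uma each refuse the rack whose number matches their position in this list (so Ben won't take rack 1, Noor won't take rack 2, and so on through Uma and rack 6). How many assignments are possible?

183822

Let Aᵢ (for 1 ≤ i ≤ 6) be the placements that put person i in their forbidden rack. Any j of these fix j positions, leaving (9−j)! ways to fill the rest, and there are C(6,j) ways to pick which j.
By inclusion–exclusion, the number of valid placements is Σ_{j=0}^{6} (−1)^j C(6,j)·(9−j)!.
Computing: 362880 − 241920 + 75600 − 14400 + 1800 − 144 + 6 = 183822.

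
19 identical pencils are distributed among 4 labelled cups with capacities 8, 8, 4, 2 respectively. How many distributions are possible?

19

By stars and bars, unrestricted non-negative solutions to x_1+…+x_4 = 19 number C(19+3,3) = 1540.
Subtract solutions that violate a single cap (substitute x_i' = x_i − (cap_i+1)): x_1 ≥ 9 gives C(13,3) = 286; x_2 ≥ 9 gives C(13,3) = 286; x_3 ≥ 5 gives C(17,3) = 680; x_4 ≥ 3 gives C(19,3) = 969. Together 2221.
Add back pairs where two caps are both exceeded: 4 + 56 + 120 + 56 + 120 + 364 = 720.
Subtract triples: 0 + 0 + 10 + 10 = 20.
By inclusion–exclusion the count is 1540 − 2221 + 720 − 20 = 19.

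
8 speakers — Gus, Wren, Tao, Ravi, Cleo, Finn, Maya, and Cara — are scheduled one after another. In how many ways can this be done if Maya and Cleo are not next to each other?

30240

Of the 8! = 40320 arrangements, those with Maya and Cleo adjacent number 2 × 7! = 10080 (treat the pair as a block with 2 internal orders).
Complementary counting: 40320 − 10080 = 30240.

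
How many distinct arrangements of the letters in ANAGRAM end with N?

120

Fix N in the last position and arrange the remaining 6 letters.
Those 6 letters have A appearing 3 times, giving (6)!/(3!) = 120.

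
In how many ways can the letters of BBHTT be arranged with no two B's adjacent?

18

There are 5!/(2!·2!) = 30 arrangements of BBHTT in total.
Arrangements with the B's together: treat BB as one letter, giving (4)!/(2!) = 12.
Hence 30 − 12 = 18.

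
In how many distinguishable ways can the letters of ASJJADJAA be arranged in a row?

2520

Letter multiplicities in ASJJADJAA: A×4, D×1, J×3, S×1.
So there are 9! / (4!·3!) = 2520 distinguishable arrangements.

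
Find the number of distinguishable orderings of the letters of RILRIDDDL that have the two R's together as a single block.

Treat the 2 copies of R as a single block. The multiset to arrange is then {RR, D, D, D, I, I, L, L}, 8 items in all.
That gives (8)!/(3!·2!·2!) = 1680 arrangements.

1680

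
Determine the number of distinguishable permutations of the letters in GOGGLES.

840

Letter multiplicities in GOGGLES: E×1, G×3, L×1, O×1, S×1.
The number of distinct arrangements is 7!/(3!) = 5040/6 = 840.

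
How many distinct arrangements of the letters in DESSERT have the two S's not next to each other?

There are 7!/(2!·2!) = 1260 arrangements of DESSERT in total.
Arrangements with the S's together: treat SS as one letter, giving (6)!/(2!) = 360.
Hence 1260 − 360 = 900.

900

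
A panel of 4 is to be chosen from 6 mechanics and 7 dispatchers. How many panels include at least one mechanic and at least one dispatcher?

665

Total 4-person selections from all 13: C(13,4) = 715.
Subtract selections that omit an entire group: no mechanics → C(7,4) = 35; no dispatchers → C(6,4) = 15.
Both groups omitted at once is impossible, so 715 − 50 = 665.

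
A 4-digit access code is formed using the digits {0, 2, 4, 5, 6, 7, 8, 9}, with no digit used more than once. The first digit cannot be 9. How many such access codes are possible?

The first digit has 8−1 = 7 choices (anything except 9).
The remaining 3 digits are filled from the other 7 symbols without repetition: 7 × 6 × 5 = 210.
Total: 7 × 210 = 1470.

1470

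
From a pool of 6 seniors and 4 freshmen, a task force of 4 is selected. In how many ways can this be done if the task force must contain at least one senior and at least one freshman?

With no constraint there are C(10,4) = 210 possible selections.
Selections missing a whole group: no seniors → C(4,4) = 1; no freshmen → C(6,4) = 15.
Both groups omitted at once is impossible, so 210 − 16 = 194.

194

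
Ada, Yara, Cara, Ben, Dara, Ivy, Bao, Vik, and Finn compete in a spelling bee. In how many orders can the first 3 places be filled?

There are 9 choices for 1st place, 8 for 2nd, and 7 for 3rd.
That gives 9 × 8 × 7 = 504.

504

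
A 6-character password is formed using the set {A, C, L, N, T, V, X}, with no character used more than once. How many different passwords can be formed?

This is a permutation of 6 out of 7: P(7,6) = 7!/1!.
That product is 7 × 6 × 5 × 4 × 3 × 2 = 5040.

5040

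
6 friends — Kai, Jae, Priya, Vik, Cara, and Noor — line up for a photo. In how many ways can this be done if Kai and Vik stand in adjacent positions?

Place the 4 others and the Kai-Vik pair as 5 objects in a line; the pair has 2 internal arrangements.
That gives 2 × 5! = 2 × 120 = 240.

240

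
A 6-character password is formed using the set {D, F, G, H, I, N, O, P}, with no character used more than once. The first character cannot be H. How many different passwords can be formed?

The first character has 8−1 = 7 choices (anything except H).
The remaining 5 characters are filled from the other 7 symbols without repetition: 7 × 6 × 5 × 4 × 3 = 2520.
Total: 7 × 2520 = 17640.

17640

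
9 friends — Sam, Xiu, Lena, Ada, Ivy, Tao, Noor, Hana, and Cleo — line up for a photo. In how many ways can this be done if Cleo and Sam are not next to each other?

Of the 9! = 362880 arrangements, those with Cleo and Sam adjacent number 2 × 8! = 80640 (treat the pair as a block with 2 internal orders).
So 362880 − 80640 = 282240 arrangements keep them apart.

282240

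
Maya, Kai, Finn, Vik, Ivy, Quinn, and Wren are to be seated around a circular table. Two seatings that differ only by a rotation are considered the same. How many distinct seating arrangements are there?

720

Around a circle, 7 distinct people have 7!/7 = (6)! = 720 rotationally distinct seatings.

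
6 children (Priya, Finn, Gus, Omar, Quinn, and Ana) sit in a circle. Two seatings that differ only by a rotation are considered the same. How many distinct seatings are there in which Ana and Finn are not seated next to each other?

Without the restriction there are (5)! = 120 seatings.
Seatings with Ana beside Finn: treat them as a block with 2 internal orders, giving 2 × (4)! = 48.
Subtracting, 120 − 48 = 72.

72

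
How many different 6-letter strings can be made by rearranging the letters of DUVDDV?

The 6 letters of DUVDDV have repeats: D appearing 3 times and V appearing twice.
So there are 6! / (3!·2!) = 60 distinguishable arrangements.

60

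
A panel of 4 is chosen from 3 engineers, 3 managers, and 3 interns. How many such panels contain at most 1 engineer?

Split by how many engineers are chosen (0 through 1).
Sum: C(3,0)·C(6,4) + C(3,1)·C(6,3) = 15 + 60 = 75.

75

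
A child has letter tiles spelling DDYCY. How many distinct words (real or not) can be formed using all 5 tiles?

The 5 letters of DDYCY have repeats: D appearing twice and Y appearing twice.
So there are 5! / (2!·2!) = 30 distinguishable arrangements.

30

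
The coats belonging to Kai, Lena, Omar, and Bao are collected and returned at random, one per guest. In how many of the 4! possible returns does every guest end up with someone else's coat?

Let Aᵢ be the assignments in which guest i gets their own coat. We want the size of the complement of A₁∪…∪A_4.
By inclusion–exclusion this is Σ_{j=0}^{4} (−1)^j C(4,j)·(4−j)!.
Computing: 24 − 24 + 12 − 4 + 1 = 9.

9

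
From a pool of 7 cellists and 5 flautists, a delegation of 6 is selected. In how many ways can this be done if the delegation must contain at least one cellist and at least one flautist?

917

With no constraint there are C(12,6) = 924 possible selections.
Subtract selections that omit an entire group: no cellists → C(5,6) = 0; no flautists → C(7,6) = 7.
Both groups omitted at once is impossible, so 924 − 7 = 917.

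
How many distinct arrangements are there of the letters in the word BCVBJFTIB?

Letter multiplicities in BCVBJFTIB: B×3, C×1, F×1, I×1, J×1, T×1, V×1.
Dividing 9! = 362880 by 3! = 6 for the repeated letters gives 60480.

60480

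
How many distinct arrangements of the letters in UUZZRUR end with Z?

60

With the last slot taken by Z, it remains to arrange the other 6 letters (UUZRUR).
Those 6 letters have R appearing twice and U appearing 3 times, giving (6)!/(3!·2!) = 60.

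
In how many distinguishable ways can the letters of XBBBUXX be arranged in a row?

140

The 7 letters of XBBBUXX have repeats: B appearing 3 times and X appearing 3 times.
The number of distinct arrangements is 7!/(3!·3!) = 5040/36 = 140.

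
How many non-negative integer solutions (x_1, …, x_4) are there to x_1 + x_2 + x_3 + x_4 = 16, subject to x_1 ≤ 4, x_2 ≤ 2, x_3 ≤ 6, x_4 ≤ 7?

Ignoring the caps, the number of non-negative solutions to x_1+…+x_4 = 16 is C(19,3) = 969.
Subtract solutions that violate a single cap (substitute x_i' = x_i − (cap_i+1)): x_1 ≥ 5 gives C(14,3) = 364; x_2 ≥ 3 gives C(16,3) = 560; x_3 ≥ 7 gives C(12,3) = 220; x_4 ≥ 8 gives C(11,3) = 165. Together 1309.
Add back pairs where two caps are both exceeded: 165 + 35 + 20 + 84 + 56 + 4 = 364.
Subtract triples: 4 + 1 + 0 + 0 = 5.
By inclusion–exclusion the count is 969 − 1309 + 364 − 5 = 19.

19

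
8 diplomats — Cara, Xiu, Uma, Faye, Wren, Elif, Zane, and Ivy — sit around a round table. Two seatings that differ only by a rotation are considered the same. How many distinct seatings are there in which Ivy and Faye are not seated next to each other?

All circular seatings of 8 people number (7)! = 5040.
Those with Ivy next to Faye: fuse the pair into one unit and seat 7 units around a circle — 2·(6)! = 1440.
Subtracting, 5040 − 1440 = 3600.

3600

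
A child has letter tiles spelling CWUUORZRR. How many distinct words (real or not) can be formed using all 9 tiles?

30240

CWUUORZRR has 9 letters with R appearing 3 times and U appearing twice.
So there are 9! / (3!·2!) = 30240 distinguishable arrangements.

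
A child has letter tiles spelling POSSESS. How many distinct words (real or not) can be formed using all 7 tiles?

Letter multiplicities in POSSESS: E×1, O×1, P×1, S×4.
The number of distinct arrangements is 7!/(4!) = 5040/24 = 210.

210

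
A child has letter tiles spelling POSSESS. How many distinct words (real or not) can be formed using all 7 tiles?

The 7 letters of POSSESS have repeats: S appearing 4 times.
Dividing 7! = 5040 by 4! = 24 for the repeated letters gives 210.

210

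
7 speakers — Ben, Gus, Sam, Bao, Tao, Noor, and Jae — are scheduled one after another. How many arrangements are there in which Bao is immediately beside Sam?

Treat {Bao, Sam} as a single unit. There are 6 units to order, and the pair itself can be ordered 2 ways.
So the count is 2·(6)! = 1440.

1440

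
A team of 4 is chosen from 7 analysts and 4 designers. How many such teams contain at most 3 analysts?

295

Split by how many analysts are chosen (0 through 3).
Sum: C(7,0)·C(4,4) + C(7,1)·C(4,3) + C(7,2)·C(4,2) + C(7,3)·C(4,1) = 1 + 28 + 126 + 140 = 295.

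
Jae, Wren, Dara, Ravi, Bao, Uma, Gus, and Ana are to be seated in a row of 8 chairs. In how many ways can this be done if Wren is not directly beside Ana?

Of the 8! = 40320 arrangements, those with Wren and Ana adjacent number 2 × 7! = 10080 (treat the pair as a block with 2 internal orders).
Complementary counting: 40320 − 10080 = 30240.

30240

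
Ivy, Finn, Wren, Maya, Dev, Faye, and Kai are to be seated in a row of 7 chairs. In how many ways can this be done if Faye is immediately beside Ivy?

Treat {Faye, Ivy} as a single unit. There are 6 units to order, and the pair itself can be ordered 2 ways.
That gives 2 × 6! = 2 × 720 = 1440.

1440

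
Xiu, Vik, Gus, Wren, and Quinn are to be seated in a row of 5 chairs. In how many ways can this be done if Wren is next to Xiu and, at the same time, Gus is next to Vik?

24

Treat {Wren,Xiu} as one block (2 orders) and {Gus,Vik} as another (2 orders).
That leaves 3 units to arrange: 2 × 2 × 3! = 4 × 6 = 24.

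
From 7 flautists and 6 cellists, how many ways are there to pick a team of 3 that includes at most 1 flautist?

125

Split by how many flautists are chosen (0 through 1).
Sum: C(7,0)·C(6,3) + C(7,1)·C(6,2) = 20 + 105 = 125.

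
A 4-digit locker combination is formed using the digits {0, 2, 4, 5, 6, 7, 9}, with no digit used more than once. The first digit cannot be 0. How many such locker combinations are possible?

720

The first digit has 7−1 = 6 choices (anything except 0).
The remaining 3 digits are filled from the other 6 symbols without repetition: 6 × 5 × 4 = 120.
Total: 6 × 120 = 720.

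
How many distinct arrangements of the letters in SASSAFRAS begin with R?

280

Fix R in the first position and arrange the remaining 8 letters.
Those 8 letters have A appearing 3 times and S appearing 4 times, giving (8)!/(4!·3!) = 280.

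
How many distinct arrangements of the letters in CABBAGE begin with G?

180

Fix G in the first position and arrange the remaining 6 letters.
Those 6 letters have A appearing twice and B appearing twice, giving (6)!/(2!·2!) = 180.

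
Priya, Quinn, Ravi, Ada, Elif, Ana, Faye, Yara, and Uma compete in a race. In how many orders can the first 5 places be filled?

15120

There are 9 choices for 1st place, 8 for 2nd, and so on down to 5 for position 5.
That gives 9 × 8 × 7 × 6 × 5 = 15120.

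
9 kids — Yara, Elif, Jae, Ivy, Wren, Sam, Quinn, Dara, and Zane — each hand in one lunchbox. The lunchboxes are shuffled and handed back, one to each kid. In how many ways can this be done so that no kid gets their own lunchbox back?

133496

Count assignments avoiding every fixed point. For any j of the 9 kids fixed to their own lunchbox, the other 9−j can be arranged in (9−j)! ways.
By inclusion–exclusion this is Σ_{j=0}^{9} (−1)^j C(9,j)·(9−j)!.
Computing: 362880 − 362880 + 181440 − 60480 + 15120 − 3024 + 504 − 72 + 9 − 1 = 133496.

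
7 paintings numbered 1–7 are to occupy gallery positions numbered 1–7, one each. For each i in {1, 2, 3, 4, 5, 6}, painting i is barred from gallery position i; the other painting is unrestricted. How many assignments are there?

Let Aᵢ (for 1 ≤ i ≤ 6) be the placements that put painting i in its forbidden gallery position. Any j of these fix j positions, leaving (7−j)! ways to fill the rest, and there are C(6,j) ways to pick which j.
By inclusion–exclusion, the number of valid placements is Σ_{j=0}^{6} (−1)^j C(6,j)·(7−j)!.
Computing: 5040 − 4320 + 1800 − 480 + 90 − 12 + 1 = 2119.

2119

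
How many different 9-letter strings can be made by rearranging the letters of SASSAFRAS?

2520

Letter multiplicities in SASSAFRAS: A×3, F×1, R×1, S×4.
Dividing 9! = 362880 by 4!·3! = 144 for the repeated letters gives 2520.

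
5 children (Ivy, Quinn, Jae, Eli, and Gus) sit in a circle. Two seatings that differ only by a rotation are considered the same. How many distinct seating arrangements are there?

24

Seat Ivy anywhere (absorbing the rotational symmetry), then permute the other 4: (4)! = 24.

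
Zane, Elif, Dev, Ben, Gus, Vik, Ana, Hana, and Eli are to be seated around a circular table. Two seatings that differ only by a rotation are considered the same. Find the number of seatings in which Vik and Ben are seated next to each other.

10080

Glue Vik and Ben into a block (2 internal orders). Seating 8 units around a circle gives (7)! arrangements.
So 2 × (7)! = 2 × 5040 = 10080.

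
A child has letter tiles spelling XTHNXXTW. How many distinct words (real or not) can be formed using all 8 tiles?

3360

XTHNXXTW has 8 letters with T appearing twice and X appearing 3 times.
The number of distinct arrangements is 8!/(3!·2!) = 40320/12 = 3360.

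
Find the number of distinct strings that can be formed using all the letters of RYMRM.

30

Letter multiplicities in RYMRM: M×2, R×2, Y×1.
Dividing 5! = 120 by 2!·2! = 4 for the repeated letters gives 30.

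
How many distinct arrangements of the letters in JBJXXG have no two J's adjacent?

120

Total arrangements of JBJXXG: 6!/(2!·2!) = 180.
If the two J's are adjacent, glue them into one block, leaving 5 items to arrange: (5)!/(2!) = 60 ways.
Hence 180 − 60 = 120.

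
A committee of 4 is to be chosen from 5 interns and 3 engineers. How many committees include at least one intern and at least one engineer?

65

Unrestricted: C(8,4) = 70 ways to pick any 4 of the 8.
Subtract selections that omit an entire group: no interns → C(3,4) = 0; no engineers → C(5,4) = 5.
Both groups omitted at once is impossible, so 70 − 5 = 65.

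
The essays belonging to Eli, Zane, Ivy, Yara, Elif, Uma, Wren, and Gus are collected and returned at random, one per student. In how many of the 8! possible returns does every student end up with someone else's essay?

Count assignments avoiding every fixed point. For any j of the 8 students fixed to their own essay, the other 8−j can be arranged in (8−j)! ways.
By inclusion–exclusion this is Σ_{j=0}^{8} (−1)^j C(8,j)·(8−j)!.
Computing: 40320 − 40320 + 20160 − 6720 + 1680 − 336 + 56 − 8 + 1 = 14833.

14833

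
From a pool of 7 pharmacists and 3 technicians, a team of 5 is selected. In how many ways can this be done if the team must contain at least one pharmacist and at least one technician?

231

Total 5-person selections from all 10: C(10,5) = 252.
Selections missing a whole group: no pharmacists → C(3,5) = 0; no technicians → C(7,5) = 21.
Both groups omitted at once is impossible, so 252 − 21 = 231.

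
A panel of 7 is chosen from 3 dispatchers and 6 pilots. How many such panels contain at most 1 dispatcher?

Split by how many dispatchers are chosen (0 through 1).
Sum: C(3,0)·C(6,7) + C(3,1)·C(6,6) = 0 + 3 = 3.

3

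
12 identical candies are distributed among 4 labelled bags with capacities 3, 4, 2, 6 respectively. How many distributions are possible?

19

By stars and bars, unrestricted non-negative solutions to x_1+…+x_4 = 12 number C(12+3,3) = 455.
Subtract solutions that violate a single cap (substitute x_i' = x_i − (cap_i+1)): x_1 ≥ 4 gives C(11,3) = 165; x_2 ≥ 5 gives C(10,3) = 120; x_3 ≥ 3 gives C(12,3) = 220; x_4 ≥ 7 gives C(8,3) = 56. Together 561.
Add back pairs where two caps are both exceeded: 20 + 56 + 4 + 35 + 1 + 10 = 126.
Subtract triples: 1 + 0 + 0 + 0 = 1.
By inclusion–exclusion the count is 455 − 561 + 126 − 1 = 19.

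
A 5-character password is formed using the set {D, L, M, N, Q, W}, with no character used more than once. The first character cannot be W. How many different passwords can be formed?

The first character has 6−1 = 5 choices (anything except W).
The remaining 4 characters are filled from the other 5 symbols without repetition: 5 × 4 × 3 × 2 = 120.
Total: 5 × 120 = 600.

600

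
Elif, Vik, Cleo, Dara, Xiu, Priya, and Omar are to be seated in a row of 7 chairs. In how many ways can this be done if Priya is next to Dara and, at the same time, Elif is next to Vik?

Treat {Priya,Dara} as one block (2 orders) and {Elif,Vik} as another (2 orders).
That leaves 5 units to arrange: 2 × 2 × 5! = 4 × 120 = 480.

480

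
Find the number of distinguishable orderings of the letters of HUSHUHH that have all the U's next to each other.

30

Treat the 2 copies of U as a single block. The multiset to arrange is then {UU, H, H, H, H, S}, 6 items in all.
That gives (6)!/(4!) = 30 arrangements.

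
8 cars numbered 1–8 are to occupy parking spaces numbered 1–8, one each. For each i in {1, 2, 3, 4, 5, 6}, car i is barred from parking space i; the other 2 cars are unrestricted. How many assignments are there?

18806

Let Aᵢ (for 1 ≤ i ≤ 6) be the placements that put car i in its forbidden parking space. Any j of these fix j positions, leaving (8−j)! ways to fill the rest, and there are C(6,j) ways to pick which j.
By inclusion–exclusion, the number of valid placements is Σ_{j=0}^{6} (−1)^j C(6,j)·(8−j)!.
Computing: 40320 − 30240 + 10800 − 2400 + 360 − 36 + 2 = 18806.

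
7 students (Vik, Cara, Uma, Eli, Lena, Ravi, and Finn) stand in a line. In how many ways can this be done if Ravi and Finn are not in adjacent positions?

Of the 7! = 5040 arrangements, those with Ravi and Finn adjacent number 2 × 6! = 1440 (treat the pair as a block with 2 internal orders).
So 5040 − 1440 = 3600 arrangements keep them apart.

3600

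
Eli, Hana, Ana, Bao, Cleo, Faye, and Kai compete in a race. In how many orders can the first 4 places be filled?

This is an ordered selection of 4 from 7: P(7,4).
That gives 7 × 6 × 5 × 4 = 840.

840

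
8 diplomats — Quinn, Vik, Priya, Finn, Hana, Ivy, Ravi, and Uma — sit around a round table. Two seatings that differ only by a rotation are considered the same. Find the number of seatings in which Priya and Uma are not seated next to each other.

3600

All circular seatings of 8 people number (7)! = 5040.
Seatings with Priya beside Uma: treat them as a block with 2 internal orders, giving 2 × (6)! = 1440.
Subtracting, 5040 − 1440 = 3600.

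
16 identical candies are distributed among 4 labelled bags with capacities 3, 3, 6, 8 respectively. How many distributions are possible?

Without the upper bounds there are C(19,3) = 969 ways to split 16 among 4 bags.
Subtract solutions that violate a single cap (substitute x_i' = x_i − (cap_i+1)): x_1 ≥ 4 gives C(15,3) = 455; x_2 ≥ 4 gives C(15,3) = 455; x_3 ≥ 7 gives C(12,3) = 220; x_4 ≥ 9 gives C(10,3) = 120. Together 1250.
Add back pairs where two caps are both exceeded: 165 + 56 + 20 + 56 + 20 + 1 = 318.
Subtract triples: 4 + 0 + 0 + 0 = 4.
By inclusion–exclusion the count is 969 − 1250 + 318 − 4 = 33.

33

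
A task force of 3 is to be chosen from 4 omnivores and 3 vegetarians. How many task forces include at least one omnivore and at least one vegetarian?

30

With no constraint there are C(7,3) = 35 possible selections.
Selections missing a whole group: no omnivores → C(3,3) = 1; no vegetarians → C(4,3) = 4.
Both groups omitted at once is impossible, so 35 − 5 = 30.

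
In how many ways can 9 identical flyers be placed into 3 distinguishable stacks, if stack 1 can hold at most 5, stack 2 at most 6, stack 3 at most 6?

By stars and bars, unrestricted non-negative solutions to x_1+…+x_3 = 9 number C(9+2,2) = 55.
Subtract solutions that violate a single cap (substitute x_i' = x_i − (cap_i+1)): x_1 ≥ 6 gives C(5,2) = 10; x_2 ≥ 7 gives C(4,2) = 6; x_3 ≥ 7 gives C(4,2) = 6. Together 22.
No two caps can be exceeded simultaneously, so the pair terms are all 0.
By inclusion–exclusion the count is 55 − 22 + 0 = 33.

33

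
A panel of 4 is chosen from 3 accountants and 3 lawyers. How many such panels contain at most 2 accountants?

12

Split by how many accountants are chosen (0 through 2).
Sum: C(3,0)·C(3,4) + C(3,1)·C(3,3) + C(3,2)·C(3,2) = 0 + 3 + 9 = 12.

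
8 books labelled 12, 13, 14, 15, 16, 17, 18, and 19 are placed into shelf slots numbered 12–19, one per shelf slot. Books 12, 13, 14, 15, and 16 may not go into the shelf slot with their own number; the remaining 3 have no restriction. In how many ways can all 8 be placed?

21234

Let Aᵢ (for 12 ≤ i ≤ 16) be the placements that put book i in its forbidden shelf slot. Any j of these fix j positions, leaving (8−j)! ways to fill the rest, and there are C(5,j) ways to pick which j.
By inclusion–exclusion, the number of valid placements is Σ_{j=0}^{5} (−1)^j C(5,j)·(8−j)!.
Computing: 40320 − 25200 + 7200 − 1200 + 120 − 6 = 21234.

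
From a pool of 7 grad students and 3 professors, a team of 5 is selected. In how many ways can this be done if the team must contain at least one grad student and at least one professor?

231

Total 5-person selections from all 10: C(10,5) = 252.
Subtract selections that omit an entire group: no grad students → C(3,5) = 0; no professors → C(7,5) = 21.
Both groups omitted at once is impossible, so 252 − 21 = 231.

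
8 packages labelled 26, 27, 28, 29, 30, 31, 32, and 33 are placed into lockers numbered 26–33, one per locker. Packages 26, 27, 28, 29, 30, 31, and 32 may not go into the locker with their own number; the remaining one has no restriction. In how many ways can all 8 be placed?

Let Aᵢ (for 26 ≤ i ≤ 32) be the placements that put package i in its forbidden locker. Any j of these fix j positions, leaving (8−j)! ways to fill the rest, and there are C(7,j) ways to pick which j.
By inclusion–exclusion, the number of valid placements is Σ_{j=0}^{7} (−1)^j C(7,j)·(8−j)!.
Computing: 40320 − 35280 + 15120 − 4200 + 840 − 126 + 14 − 1 = 16687.

16687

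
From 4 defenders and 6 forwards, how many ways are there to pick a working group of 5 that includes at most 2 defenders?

Split by how many defenders are chosen (0 through 2).
Sum: C(4,0)·C(6,5) + C(4,1)·C(6,4) + C(4,2)·C(6,3) = 6 + 60 + 120 = 186.

186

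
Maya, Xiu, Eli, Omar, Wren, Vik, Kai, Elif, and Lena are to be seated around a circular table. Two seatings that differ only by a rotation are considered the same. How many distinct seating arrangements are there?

40320

Around a circle, 9 distinct people have 9!/9 = (8)! = 40320 rotationally distinct seatings.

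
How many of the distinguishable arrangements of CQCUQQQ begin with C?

With the first slot taken by C, it remains to arrange the other 6 letters (QCUQQQ).
Those 6 letters have Q appearing 4 times, giving (6)!/(4!) = 30.

30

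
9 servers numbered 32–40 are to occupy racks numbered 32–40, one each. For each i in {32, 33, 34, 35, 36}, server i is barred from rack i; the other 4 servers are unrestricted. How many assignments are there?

Let Aᵢ (for 32 ≤ i ≤ 36) be the placements that put server i in its forbidden rack. Any j of these fix j positions, leaving (9−j)! ways to fill the rest, and there are C(5,j) ways to pick which j.
By inclusion–exclusion, the number of valid placements is Σ_{j=0}^{5} (−1)^j C(5,j)·(9−j)!.
Computing: 362880 − 201600 + 50400 − 7200 + 600 − 24 = 205056.

205056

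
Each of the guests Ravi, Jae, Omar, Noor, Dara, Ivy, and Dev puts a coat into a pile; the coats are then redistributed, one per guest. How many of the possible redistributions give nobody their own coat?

Count assignments avoiding every fixed point. For any j of the 7 guests fixed to their own coat, the other 7−j can be arranged in (7−j)! ways.
By inclusion–exclusion this is Σ_{j=0}^{7} (−1)^j C(7,j)·(7−j)!.
Computing: 5040 − 5040 + 2520 − 840 + 210 − 42 + 7 − 1 = 1854.

1854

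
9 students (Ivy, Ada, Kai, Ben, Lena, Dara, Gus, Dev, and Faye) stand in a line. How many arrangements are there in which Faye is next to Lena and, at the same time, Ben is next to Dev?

Treat {Faye,Lena} as one block (2 orders) and {Ben,Dev} as another (2 orders).
That leaves 7 units to arrange: 2 × 2 × 7! = 4 × 5040 = 20160.

20160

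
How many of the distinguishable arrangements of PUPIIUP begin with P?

90

Fix P in the first position and arrange the remaining 6 letters.
Those 6 letters have I appearing twice, P appearing twice, and U appearing twice, giving (6)!/(2!·2!·2!) = 90.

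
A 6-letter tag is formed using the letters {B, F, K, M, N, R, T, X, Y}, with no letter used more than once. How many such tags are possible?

With no repetition, fill the 6 letters in order: 9 choices, then 8, down to 4.
9 × 8 × 7 × 6 × 5 × 4 = 60480.

60480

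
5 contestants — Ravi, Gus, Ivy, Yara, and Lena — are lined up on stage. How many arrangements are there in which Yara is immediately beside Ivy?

Place the 3 others and the Yara-Ivy pair as 4 objects in a line; the pair has 2 internal arrangements.
That gives 2 × 4! = 2 × 24 = 48.

48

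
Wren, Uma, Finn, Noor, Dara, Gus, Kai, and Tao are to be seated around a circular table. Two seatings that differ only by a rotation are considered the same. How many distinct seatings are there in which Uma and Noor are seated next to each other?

1440

Treat {Uma, Noor} as one unit (2 internal orders) and seat the resulting 7 units around the table: (6)! circular arrangements.
So 2 × (6)! = 2 × 720 = 1440.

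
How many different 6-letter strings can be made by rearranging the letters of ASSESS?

30

ASSESS has 6 letters with S appearing 4 times.
The number of distinct arrangements is 6!/(4!) = 720/24 = 30.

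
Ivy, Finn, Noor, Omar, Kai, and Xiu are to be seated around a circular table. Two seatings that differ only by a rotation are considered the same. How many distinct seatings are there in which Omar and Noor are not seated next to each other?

All circular seatings of 6 people number (5)! = 120.
Those with Omar next to Noor: fuse the pair into one unit and seat 5 units around a circle — 2·(4)! = 48.
Subtracting, 120 − 48 = 72.

72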